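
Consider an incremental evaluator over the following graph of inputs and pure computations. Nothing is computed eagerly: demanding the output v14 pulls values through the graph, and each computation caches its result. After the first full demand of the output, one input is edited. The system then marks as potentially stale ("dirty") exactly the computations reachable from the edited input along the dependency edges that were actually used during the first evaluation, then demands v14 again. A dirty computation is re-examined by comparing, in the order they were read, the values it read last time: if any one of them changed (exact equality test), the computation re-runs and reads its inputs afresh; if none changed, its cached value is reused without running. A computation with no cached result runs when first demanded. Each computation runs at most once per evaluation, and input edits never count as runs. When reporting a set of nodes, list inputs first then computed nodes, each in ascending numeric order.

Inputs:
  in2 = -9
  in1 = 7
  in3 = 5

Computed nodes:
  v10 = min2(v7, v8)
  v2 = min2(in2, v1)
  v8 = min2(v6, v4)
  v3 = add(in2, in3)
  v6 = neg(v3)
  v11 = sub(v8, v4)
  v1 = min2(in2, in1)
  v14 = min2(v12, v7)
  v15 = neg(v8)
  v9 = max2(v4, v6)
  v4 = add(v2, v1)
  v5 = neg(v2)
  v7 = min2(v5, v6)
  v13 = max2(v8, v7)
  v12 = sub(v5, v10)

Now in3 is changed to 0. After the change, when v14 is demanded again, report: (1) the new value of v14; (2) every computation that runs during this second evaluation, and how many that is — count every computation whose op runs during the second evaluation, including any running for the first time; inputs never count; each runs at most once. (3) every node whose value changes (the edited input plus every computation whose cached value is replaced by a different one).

v14 now evaluates to 9.
Run set: v3, v6, v7, v8, v10, v14 (6 run).
Changed values: in3, v3, v6, v7, v14.
The important point: at v12 every value read last time is unchanged, so the dirty flag clears without a run.

Initial pass — values computed on the first demand:
  v1 = min2(-9, 7) = -9
  v2 = min2(-9, -9) = -9
  v3 = add(-9, 5) = -4
  v4 = add(-9, -9) = -18
  v5 = neg(-9) = 9
  v6 = neg(-4) = 4
  v7 = min2(9, 4) = 4
  v8 = min2(4, -18) = -18
  v10 = min2(4, -18) = -18
  v12 = sub(9, -18) = 27
  v14 = min2(27, 4) = 4

Second demand — change propagation:
  v3: re-runs because in3 5->0; new result -9.
  v6: re-runs because v3 -4->-9; new result 9.
  v7: re-runs because v6 4->9; new result 9.
  v8: re-runs because v6 4->9; new result -18 (unchanged).
  v10: re-runs because v7 4->9; new result -18 (unchanged).
  v12: re-examined; everything it read last time is the same (v5 unchanged, v10 unchanged) — cache 27 kept, no run.
  v14: re-runs because v7 4->9; new result 9.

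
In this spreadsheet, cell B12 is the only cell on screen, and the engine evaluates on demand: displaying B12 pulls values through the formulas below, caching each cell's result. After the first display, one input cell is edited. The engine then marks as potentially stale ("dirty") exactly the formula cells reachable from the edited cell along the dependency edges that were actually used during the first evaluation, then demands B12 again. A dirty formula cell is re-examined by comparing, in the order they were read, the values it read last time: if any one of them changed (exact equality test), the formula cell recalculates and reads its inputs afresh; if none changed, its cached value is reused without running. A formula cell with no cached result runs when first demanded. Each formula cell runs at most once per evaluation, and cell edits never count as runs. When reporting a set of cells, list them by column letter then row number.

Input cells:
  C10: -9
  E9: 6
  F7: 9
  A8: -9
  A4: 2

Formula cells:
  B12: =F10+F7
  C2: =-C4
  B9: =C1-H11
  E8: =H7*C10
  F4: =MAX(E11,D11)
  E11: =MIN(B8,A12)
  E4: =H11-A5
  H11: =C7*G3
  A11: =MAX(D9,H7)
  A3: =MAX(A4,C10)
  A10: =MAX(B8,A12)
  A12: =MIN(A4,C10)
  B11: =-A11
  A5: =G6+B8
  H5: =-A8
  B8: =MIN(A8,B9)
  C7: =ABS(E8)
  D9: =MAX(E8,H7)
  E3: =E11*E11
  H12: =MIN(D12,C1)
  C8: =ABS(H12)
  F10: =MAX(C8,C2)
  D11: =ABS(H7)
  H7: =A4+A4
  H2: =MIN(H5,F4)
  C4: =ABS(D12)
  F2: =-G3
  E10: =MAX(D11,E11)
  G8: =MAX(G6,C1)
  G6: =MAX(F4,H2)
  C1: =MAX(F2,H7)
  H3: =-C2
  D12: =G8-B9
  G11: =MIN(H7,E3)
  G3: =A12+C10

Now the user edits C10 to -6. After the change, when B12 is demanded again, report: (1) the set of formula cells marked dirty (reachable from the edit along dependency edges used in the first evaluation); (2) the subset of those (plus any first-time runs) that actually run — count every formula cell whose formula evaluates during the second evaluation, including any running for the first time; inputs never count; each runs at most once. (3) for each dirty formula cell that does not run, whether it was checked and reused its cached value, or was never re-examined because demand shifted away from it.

Dirty set: A12, B8, B9, B12, C1, C2, C4, C7, C8, D12, E8, E11, F2, F4, F10, G3, G6, G8, H2, H11, H12.
Run set: A12, B8, B9, B12, C1, C2, C4, C7, C8, D12, E8, E11, F2, F10, G3, G8, H11, H12 (18 run).
Re-examined without running (cache reused): F4, G6, H2.
The important point: at F4 every value read last time is unchanged, so the dirty flag clears without a run.

Initial pass — values computed on the first demand:
  A12 = MIN(2, -9) = -9
  G3 = -9 + -9 = -18
  F2 = -(-18) = 18
  H5 = -(-9) = 9
  H7 = 2 + 2 = 4
  C1 = MAX(18, 4) = 18
  D11 = ABS(4) = 4
  E8 = 4 * -9 = -36
  C7 = ABS(-36) = 36
  H11 = 36 * -18 = -648
  B9 = 18 - -648 = 666
  B8 = MIN(-9, 666) = -9
  E11 = MIN(-9, -9) = -9
  F4 = MAX(-9, 4) = 4
  H2 = MIN(9, 4) = 4
  G6 = MAX(4, 4) = 4
  G8 = MAX(4, 18) = 18
  D12 = 18 - 666 = -648
  C4 = ABS(-648) = 648
  C2 = -(648) = -648
  H12 = MIN(-648, 18) = -648
  C8 = ABS(-648) = 648
  F10 = MAX(648, -648) = 648
  B12 = 648 + 9 = 657

Second demand — change propagation:
  A12: re-runs because C10 -9->-6; new result -6.
  E8: re-runs because C10 -9->-6; new result -24.
  C7: re-runs because E8 -36->-24; new result 24.
  G3: re-runs because A12 -9->-6; C10 -9->-6; new result -12.
  F2: re-runs because G3 -18->-12; new result 12.
  C1: re-runs because F2 18->12; new result 12.
  H11: re-runs because C7 36->24; G3 -18->-12; new result -288.
  B9: re-runs because C1 18->12; H11 -648->-288; new result 300.
  B8: re-runs because B9 666->300; new result -9 (unchanged).
  E11: re-runs because A12 -9->-6; new result -9 (unchanged).
  F4: re-examined; everything it read last time is the same (E11 unchanged, D11 unchanged) — cache 4 kept, no run.
  H2: re-examined; everything it read last time is the same (H5 unchanged, F4 unchanged) — cache 4 kept, no run.
  G6: re-examined; everything it read last time is the same (F4 unchanged, H2 unchanged) — cache 4 kept, no run.
  G8: re-runs because C1 18->12; new result 12.
  D12: re-runs because G8 18->12; B9 666->300; new result -288.
  C4: re-runs because D12 -648->-288; new result 288.
  C2: re-runs because C4 648->288; new result -288.
  H12: re-runs because D12 -648->-288; C1 18->12; new result -288.
  C8: re-runs because H12 -648->-288; new result 288.
  F10: re-runs because C8 648->288; C2 -648->-288; new result 288.
  B12: re-runs because F10 648->288; new result 297.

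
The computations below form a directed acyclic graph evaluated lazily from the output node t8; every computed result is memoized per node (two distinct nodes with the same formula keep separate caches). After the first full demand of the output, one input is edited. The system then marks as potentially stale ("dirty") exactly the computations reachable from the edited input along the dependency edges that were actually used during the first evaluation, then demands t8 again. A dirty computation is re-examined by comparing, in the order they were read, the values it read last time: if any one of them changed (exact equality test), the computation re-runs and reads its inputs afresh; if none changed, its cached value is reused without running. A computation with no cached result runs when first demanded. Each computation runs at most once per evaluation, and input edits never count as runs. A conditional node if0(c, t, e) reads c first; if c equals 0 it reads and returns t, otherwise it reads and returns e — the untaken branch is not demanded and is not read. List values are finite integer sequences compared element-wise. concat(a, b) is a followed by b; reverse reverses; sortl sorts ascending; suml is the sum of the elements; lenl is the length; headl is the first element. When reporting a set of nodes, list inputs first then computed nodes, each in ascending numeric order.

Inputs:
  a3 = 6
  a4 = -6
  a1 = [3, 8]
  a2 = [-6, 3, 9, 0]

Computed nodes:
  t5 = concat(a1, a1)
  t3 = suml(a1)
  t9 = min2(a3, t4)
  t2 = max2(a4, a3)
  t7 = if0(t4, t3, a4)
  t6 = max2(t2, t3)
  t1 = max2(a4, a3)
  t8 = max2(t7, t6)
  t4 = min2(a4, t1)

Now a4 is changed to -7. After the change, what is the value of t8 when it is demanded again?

Demanding t8 again yields 11.
Note where the cutoff bites: t6 is checked, finds nothing changed, and keeps its cache.

First demand of the output computes:
  t1 = max2(-6, 6) = 6
  t2 = max2(-6, 6) = 6
  t3 = suml([3, 8]) = 11
  t4 = min2(-6, 6) = -6
  t6 = max2(6, 11) = 11
  t7 = if0(t4=-6 -> else branch a4) = -6
  t8 = max2(-6, 11) = 11

After the edit, cleaning proceeds:
  t1: a read changed (a4 -6->-7) — executes, giving 6 — identical to its old value.
  t2: a read changed (a4 -6->-7) — executes, giving 6 — identical to its old value.
  t4: a read changed (a4 -6->-7) — executes, giving -7.
  t6: dirty, but its reads are unchanged (t2 unchanged, t3 unchanged); cached 11 stands.
  t7: a read changed (t4 -6->-7; a4 -6->-7) — executes, giving -7.
  t8: a read changed (t7 -6->-7) — executes, giving 11 — identical to its old value.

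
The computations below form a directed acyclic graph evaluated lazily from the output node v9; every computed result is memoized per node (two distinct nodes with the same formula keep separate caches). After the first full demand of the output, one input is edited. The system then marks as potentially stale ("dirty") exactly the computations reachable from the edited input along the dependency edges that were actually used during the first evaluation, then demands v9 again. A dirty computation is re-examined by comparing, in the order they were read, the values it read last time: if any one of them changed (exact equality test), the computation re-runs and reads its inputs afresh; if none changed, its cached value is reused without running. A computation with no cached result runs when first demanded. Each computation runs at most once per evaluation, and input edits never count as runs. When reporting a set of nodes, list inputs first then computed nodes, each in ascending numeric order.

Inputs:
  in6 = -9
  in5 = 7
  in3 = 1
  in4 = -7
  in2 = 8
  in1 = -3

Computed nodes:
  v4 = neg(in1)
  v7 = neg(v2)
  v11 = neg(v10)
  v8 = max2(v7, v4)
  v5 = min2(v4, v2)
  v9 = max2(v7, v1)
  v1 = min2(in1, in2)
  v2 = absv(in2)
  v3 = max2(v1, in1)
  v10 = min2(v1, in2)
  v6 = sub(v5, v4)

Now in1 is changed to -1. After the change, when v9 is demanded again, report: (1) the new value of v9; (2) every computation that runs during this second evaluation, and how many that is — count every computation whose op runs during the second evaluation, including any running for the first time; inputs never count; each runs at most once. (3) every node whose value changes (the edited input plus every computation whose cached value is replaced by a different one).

Demanding v9 again yields -1.
2 computations run: v1, v9.
The nodes whose values change: in1, v1, v9.

First demand of the output computes:
  v1 = min2(-3, 8) = -3
  v2 = absv(8) = 8
  v7 = neg(8) = -8
  v9 = max2(-8, -3) = -3

After the edit, cleaning proceeds:
  v1: a read changed (in1 -3->-1) — executes, giving -1.
  v9: a read changed (v1 -3->-1) — executes, giving -1.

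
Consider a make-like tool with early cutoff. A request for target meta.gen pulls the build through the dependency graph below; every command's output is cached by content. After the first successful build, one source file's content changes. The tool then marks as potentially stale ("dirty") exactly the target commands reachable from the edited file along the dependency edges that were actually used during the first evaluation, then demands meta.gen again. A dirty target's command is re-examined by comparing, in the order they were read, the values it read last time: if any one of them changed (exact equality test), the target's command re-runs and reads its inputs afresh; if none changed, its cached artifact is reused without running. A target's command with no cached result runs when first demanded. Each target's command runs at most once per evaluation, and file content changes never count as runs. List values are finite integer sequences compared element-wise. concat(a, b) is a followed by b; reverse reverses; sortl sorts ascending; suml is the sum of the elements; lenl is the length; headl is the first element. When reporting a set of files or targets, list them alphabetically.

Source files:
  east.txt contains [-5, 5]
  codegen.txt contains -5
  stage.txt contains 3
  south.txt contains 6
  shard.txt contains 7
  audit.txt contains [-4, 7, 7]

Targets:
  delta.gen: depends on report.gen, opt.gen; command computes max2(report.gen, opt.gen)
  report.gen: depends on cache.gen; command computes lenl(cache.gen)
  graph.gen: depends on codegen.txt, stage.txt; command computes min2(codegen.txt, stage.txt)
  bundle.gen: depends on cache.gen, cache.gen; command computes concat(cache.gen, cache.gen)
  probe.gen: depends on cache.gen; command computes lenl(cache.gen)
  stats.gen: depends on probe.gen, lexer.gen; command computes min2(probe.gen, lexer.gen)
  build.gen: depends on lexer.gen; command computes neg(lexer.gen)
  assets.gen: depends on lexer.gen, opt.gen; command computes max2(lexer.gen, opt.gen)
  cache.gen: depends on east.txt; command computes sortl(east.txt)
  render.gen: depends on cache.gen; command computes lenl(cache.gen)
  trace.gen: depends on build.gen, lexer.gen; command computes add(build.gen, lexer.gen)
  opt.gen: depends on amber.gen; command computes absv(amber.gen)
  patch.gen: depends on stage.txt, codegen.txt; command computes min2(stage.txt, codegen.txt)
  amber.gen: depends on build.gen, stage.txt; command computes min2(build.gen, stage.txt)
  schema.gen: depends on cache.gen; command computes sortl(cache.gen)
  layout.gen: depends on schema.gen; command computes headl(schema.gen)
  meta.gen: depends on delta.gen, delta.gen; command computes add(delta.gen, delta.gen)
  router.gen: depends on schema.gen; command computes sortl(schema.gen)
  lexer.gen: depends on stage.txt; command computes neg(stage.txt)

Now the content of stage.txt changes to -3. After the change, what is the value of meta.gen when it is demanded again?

Demanding meta.gen again yields 6.
Note the absorption at opt.gen: it re-runs yet its value is the same, leaving the output's value untouched.

First demand of the output computes:
  cache.gen = sortl([-5, 5]) = [-5, 5]
  lexer.gen = neg(3) = -3
  build.gen = neg(-3) = 3
  amber.gen = min2(3, 3) = 3
  opt.gen = absv(3) = 3
  report.gen = lenl([-5, 5]) = 2
  delta.gen = max2(2, 3) = 3
  meta.gen = add(3, 3) = 6

After the edit, cleaning proceeds:
  lexer.gen: a read changed (stage.txt 3->-3) — executes, giving 3.
  build.gen: a read changed (lexer.gen -3->3) — executes, giving -3.
  amber.gen: a read changed (build.gen 3->-3; stage.txt 3->-3) — executes, giving -3.
  opt.gen: a read changed (amber.gen 3->-3) — executes, giving 3 — identical to its old value.
  delta.gen: dirty, but its reads are unchanged (report.gen unchanged, opt.gen unchanged); cached 3 stands.
  meta.gen: dirty, but its reads are unchanged (delta.gen unchanged, delta.gen unchanged); cached 6 stands.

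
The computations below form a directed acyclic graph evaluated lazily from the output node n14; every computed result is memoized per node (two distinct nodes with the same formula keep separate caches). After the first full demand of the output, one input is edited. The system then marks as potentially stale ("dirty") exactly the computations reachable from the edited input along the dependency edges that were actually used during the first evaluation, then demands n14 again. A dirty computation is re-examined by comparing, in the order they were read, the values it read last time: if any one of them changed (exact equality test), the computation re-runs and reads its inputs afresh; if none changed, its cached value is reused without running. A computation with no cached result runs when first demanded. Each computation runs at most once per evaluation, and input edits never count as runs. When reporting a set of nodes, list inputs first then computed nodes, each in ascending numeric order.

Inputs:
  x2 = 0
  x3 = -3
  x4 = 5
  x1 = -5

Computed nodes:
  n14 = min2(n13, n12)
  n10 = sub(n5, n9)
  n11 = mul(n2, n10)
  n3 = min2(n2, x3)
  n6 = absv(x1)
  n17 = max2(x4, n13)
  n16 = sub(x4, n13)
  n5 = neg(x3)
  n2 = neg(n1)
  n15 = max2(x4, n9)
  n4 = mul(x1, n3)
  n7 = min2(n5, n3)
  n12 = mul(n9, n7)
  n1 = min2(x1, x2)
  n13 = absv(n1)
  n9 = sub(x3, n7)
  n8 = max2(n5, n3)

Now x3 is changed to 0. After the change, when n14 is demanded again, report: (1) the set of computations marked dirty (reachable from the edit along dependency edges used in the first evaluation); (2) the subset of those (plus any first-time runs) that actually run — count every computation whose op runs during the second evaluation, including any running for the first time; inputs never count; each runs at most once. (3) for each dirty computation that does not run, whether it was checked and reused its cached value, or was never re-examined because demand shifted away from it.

The edit dirties: n3, n5, n7, n9, n12, n14.
5 computations run: n3, n5, n7, n9, n12.
Cache hits after checking: n14.
Note where the cutoff bites: n14 is checked, finds nothing changed, and keeps its cache.

First demand of the output computes:
  n1 = min2(-5, 0) = -5
  n2 = neg(-5) = 5
  n3 = min2(5, -3) = -3
  n5 = neg(-3) = 3
  n7 = min2(3, -3) = -3
  n9 = sub(-3, -3) = 0
  n12 = mul(0, -3) = 0
  n13 = absv(-5) = 5
  n14 = min2(5, 0) = 0

After the edit, cleaning proceeds:
  n3: a read changed (x3 -3->0) — executes, giving 0.
  n5: a read changed (x3 -3->0) — executes, giving 0.
  n7: a read changed (n5 3->0; n3 -3->0) — executes, giving 0.
  n9: a read changed (x3 -3->0; n7 -3->0) — executes, giving 0 — identical to its old value.
  n12: a read changed (n7 -3->0) — executes, giving 0 — identical to its old value.
  n14: dirty, but its reads are unchanged (n13 unchanged, n12 unchanged); cached 0 stands.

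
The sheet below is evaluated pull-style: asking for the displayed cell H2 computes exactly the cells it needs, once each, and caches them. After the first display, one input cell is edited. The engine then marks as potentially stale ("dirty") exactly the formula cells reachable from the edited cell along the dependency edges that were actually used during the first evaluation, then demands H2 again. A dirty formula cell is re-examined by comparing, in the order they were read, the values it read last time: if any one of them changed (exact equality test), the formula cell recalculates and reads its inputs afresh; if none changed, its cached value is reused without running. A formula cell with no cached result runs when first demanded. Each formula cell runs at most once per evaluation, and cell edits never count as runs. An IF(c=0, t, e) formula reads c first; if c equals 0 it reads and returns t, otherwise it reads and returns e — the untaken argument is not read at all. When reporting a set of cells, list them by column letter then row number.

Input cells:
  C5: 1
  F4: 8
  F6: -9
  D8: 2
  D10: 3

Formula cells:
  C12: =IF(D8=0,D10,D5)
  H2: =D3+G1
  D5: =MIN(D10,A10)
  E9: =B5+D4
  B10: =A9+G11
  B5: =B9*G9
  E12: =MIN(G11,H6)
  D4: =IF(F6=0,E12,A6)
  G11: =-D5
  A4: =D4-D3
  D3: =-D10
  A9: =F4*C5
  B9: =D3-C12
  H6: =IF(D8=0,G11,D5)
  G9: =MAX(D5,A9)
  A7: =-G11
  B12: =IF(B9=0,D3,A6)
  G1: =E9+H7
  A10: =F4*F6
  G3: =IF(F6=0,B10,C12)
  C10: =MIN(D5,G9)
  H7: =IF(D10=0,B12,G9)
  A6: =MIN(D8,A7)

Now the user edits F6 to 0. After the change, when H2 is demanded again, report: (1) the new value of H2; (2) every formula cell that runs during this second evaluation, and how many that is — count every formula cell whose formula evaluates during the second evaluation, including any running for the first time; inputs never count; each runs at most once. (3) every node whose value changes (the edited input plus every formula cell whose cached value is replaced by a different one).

First demand of the output computes:
  A9 = 8 * 1 = 8
  A10 = 8 * -9 = -72
  D3 = -(3) = -3
  D5 = MIN(3, -72) = -72
  C12 = IF(D8=0: D8=2 -> else branch D5) = -72
  B9 = -3 - -72 = 69
  G9 = MAX(-72, 8) = 8
  B5 = 69 * 8 = 552
  G11 = -(-72) = 72
  A7 = -(72) = -72
  A6 = MIN(2, -72) = -72
  D4 = IF(F6=0: F6=-9 -> else branch A6) = -72
  E9 = 552 + -72 = 480
  H7 = IF(D10=0: D10=3 -> else branch G9) = 8
  G1 = 480 + 8 = 488
  H2 = -3 + 488 = 485

After the edit, cleaning proceeds:
  A10: a read changed (F6 -9->0) — executes, giving 0.
  D5: a read changed (A10 -72->0) — executes, giving 0.
  C12: a read changed (D5 -72->0) — executes, giving 0.
  B9: a read changed (C12 -72->0) — executes, giving -3.
  G9: a read changed (D5 -72->0) — executes, giving 8 — identical to its old value.
  B5: a read changed (B9 69->-3) — executes, giving -24.
  G11: a read changed (D5 -72->0) — executes, giving 0.
  A7: stays stale; no demand reaches it after the flip.
  A6: stays stale; no demand reaches it after the flip.
  H6: had never run; runs now, result 0.
  E12: had never run; runs now, result 0.
  D4: a read changed (F6 -9->0) — executes, giving 0.
  E9: a read changed (B5 552->-24; D4 -72->0) — executes, giving -24.
  H7: dirty, but its reads are unchanged (D10 unchanged, G9 unchanged); cached 8 stands.
  G1: a read changed (E9 480->-24) — executes, giving -16.
  H2: a read changed (G1 488->-16) — executes, giving -19.

Note the branch switch — demand abandons A6, A7, which are never re-examined.

Demanding H2 again yields -19.
13 formula cells run: A10, B5, B9, C12, D4, D5, E9, E12, G1, G9, G11, H2, H6.
The nodes whose values change: A10, B5, B9, C12, D4, D5, E9, F6, G1, G11, H2.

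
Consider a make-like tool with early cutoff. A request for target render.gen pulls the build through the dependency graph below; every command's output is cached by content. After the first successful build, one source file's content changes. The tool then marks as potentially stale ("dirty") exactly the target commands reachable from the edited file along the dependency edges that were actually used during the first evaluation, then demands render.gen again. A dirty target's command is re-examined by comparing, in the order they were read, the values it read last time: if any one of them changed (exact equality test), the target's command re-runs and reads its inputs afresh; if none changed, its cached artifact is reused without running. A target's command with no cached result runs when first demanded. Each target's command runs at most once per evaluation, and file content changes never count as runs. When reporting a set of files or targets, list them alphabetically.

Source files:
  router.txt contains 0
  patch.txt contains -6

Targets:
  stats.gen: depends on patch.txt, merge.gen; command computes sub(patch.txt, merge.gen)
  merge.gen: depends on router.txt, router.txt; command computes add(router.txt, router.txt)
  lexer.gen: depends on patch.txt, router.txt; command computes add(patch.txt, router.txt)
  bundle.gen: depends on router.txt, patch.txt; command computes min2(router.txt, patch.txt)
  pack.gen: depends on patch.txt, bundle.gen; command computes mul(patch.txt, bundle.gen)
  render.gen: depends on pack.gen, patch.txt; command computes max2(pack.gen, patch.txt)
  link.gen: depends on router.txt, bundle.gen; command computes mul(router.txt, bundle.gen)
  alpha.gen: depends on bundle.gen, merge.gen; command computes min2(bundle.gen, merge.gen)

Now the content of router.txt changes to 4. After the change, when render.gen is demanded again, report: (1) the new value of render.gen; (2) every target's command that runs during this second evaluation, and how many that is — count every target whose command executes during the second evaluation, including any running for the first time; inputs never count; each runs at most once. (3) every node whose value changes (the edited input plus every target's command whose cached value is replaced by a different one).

Demanding render.gen again yields 36.
1 target commands run: bundle.gen.
The nodes whose values change: router.txt.
Note the absorption at bundle.gen: it re-runs yet its value is the same, leaving the output's value untouched.

First demand of the output computes:
  bundle.gen = min2(0, -6) = -6
  pack.gen = mul(-6, -6) = 36
  render.gen = max2(36, -6) = 36

After the edit, cleaning proceeds:
  bundle.gen: a read changed (router.txt 0->4) — executes, giving -6 — identical to its old value.
  pack.gen: dirty, but its reads are unchanged (patch.txt unchanged, bundle.gen unchanged); cached 36 stands.
  render.gen: dirty, but its reads are unchanged (pack.gen unchanged, patch.txt unchanged); cached 36 stands.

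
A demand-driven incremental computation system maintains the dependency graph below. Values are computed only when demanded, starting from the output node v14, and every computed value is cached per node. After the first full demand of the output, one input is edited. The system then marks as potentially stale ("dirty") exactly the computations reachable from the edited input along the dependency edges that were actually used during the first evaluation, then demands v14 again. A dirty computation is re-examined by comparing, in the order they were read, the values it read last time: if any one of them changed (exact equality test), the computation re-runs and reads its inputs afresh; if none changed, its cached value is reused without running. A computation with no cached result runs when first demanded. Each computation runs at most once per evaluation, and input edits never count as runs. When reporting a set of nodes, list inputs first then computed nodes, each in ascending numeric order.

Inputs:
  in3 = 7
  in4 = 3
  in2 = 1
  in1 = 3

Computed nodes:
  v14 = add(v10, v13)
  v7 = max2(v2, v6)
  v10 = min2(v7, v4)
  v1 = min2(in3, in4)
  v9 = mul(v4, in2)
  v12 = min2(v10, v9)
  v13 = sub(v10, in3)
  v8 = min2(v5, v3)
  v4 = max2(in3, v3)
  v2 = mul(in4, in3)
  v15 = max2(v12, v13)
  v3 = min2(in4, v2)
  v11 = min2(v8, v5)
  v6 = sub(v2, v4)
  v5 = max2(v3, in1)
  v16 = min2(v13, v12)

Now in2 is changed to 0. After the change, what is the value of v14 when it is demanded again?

New value of v14: 7.
Key observation: in2 is never demanded by the output, so the edit triggers no recomputation at all.

First evaluation (everything demanded from the output):
  v2 = mul(3, 7) = 21
  v3 = min2(3, 21) = 3
  v4 = max2(7, 3) = 7
  v6 = sub(21, 7) = 14
  v7 = max2(21, 14) = 21
  v10 = min2(21, 7) = 7
  v13 = sub(7, 7) = 0
  v14 = add(7, 0) = 7

Propagation after the edit:
  in2 feeds no computation that the output demands — nothing is marked dirty and nothing runs.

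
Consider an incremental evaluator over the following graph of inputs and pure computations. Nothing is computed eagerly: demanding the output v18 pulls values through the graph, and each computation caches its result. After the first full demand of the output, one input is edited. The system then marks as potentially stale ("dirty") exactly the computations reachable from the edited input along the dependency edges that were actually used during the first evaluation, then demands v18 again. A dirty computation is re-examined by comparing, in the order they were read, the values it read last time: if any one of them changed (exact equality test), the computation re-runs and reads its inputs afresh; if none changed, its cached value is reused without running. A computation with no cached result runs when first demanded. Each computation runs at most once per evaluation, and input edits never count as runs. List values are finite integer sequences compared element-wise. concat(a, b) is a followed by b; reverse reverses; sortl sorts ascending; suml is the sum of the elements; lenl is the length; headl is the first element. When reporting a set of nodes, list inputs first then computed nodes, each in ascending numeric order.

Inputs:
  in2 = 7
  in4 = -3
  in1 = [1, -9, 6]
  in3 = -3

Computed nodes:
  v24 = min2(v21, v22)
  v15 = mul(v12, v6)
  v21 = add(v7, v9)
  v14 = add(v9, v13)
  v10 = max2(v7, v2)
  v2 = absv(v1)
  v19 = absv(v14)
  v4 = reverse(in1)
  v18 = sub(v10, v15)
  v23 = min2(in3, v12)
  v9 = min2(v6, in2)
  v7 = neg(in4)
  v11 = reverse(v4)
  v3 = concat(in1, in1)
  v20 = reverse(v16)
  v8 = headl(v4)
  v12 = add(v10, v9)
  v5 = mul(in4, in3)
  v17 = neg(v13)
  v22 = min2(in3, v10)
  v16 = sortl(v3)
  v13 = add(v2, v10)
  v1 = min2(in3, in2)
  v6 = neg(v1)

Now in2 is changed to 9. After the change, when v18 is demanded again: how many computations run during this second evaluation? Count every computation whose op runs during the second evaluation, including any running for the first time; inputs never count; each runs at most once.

Initial pass — values computed on the first demand:
  v1 = min2(-3, 7) = -3
  v2 = absv(-3) = 3
  v6 = neg(-3) = 3
  v7 = neg(-3) = 3
  v9 = min2(3, 7) = 3
  v10 = max2(3, 3) = 3
  v12 = add(3, 3) = 6
  v15 = mul(6, 3) = 18
  v18 = sub(3, 18) = -15

Second demand — change propagation:
  v1: re-runs because in2 7->9; new result -3 (unchanged).
  v2: re-examined; everything it read last time is the same (v1 unchanged) — cache 3 kept, no run.
  v6: re-examined; everything it read last time is the same (v1 unchanged) — cache 3 kept, no run.
  v9: re-runs because in2 7->9; new result 3 (unchanged).
  v10: re-examined; everything it read last time is the same (v7 unchanged, v2 unchanged) — cache 3 kept, no run.
  v12: re-examined; everything it read last time is the same (v10 unchanged, v9 unchanged) — cache 6 kept, no run.
  v15: re-examined; everything it read last time is the same (v12 unchanged, v6 unchanged) — cache 18 kept, no run.
  v18: re-examined; everything it read last time is the same (v10 unchanged, v15 unchanged) — cache -15 kept, no run.

The important point: at v2 every value read last time is unchanged, so the dirty flag clears without a run.

Run set: v1, v9 (2 run).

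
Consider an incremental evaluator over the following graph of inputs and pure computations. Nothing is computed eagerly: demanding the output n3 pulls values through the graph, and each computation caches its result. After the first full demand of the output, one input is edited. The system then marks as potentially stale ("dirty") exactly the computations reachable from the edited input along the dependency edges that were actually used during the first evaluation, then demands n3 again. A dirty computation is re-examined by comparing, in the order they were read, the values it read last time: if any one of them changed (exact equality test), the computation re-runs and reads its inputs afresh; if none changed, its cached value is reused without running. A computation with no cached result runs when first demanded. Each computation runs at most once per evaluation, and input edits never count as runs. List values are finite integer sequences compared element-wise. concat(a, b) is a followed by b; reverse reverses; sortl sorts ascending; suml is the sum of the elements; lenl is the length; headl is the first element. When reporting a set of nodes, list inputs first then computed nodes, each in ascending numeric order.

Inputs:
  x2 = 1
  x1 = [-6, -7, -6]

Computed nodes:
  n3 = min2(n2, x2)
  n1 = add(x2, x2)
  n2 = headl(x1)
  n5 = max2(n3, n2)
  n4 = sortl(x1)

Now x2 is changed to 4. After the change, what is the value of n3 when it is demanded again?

n3 now evaluates to -6.

Initial pass — values computed on the first demand:
  n2 = headl([-6, -7, -6]) = -6
  n3 = min2(-6, 1) = -6

Second demand — change propagation:
  n3: re-runs because x2 1->4; new result -6 (unchanged).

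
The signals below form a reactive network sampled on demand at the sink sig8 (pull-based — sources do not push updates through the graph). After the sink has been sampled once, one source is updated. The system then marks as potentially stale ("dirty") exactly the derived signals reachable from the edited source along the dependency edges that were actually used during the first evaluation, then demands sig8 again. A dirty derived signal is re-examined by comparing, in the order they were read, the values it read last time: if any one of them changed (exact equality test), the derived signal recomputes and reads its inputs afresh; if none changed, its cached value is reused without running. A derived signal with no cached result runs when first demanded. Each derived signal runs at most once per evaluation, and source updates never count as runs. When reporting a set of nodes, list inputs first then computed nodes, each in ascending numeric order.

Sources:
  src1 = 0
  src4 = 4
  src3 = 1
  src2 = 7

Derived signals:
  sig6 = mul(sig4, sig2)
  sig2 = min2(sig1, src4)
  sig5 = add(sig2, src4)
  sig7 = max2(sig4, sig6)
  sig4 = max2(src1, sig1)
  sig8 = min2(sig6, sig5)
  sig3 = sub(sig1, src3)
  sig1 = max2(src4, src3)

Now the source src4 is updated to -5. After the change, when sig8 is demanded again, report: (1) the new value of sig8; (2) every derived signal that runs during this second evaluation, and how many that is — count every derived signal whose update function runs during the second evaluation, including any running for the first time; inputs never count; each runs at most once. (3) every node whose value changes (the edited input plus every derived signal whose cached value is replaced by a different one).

sig8 now evaluates to -10.
Run set: sig1, sig2, sig4, sig5, sig6, sig8 (6 run).
Changed values: src4, sig1, sig2, sig4, sig5, sig6, sig8.

Initial pass — values computed on the first demand:
  sig1 = max2(4, 1) = 4
  sig2 = min2(4, 4) = 4
  sig4 = max2(0, 4) = 4
  sig5 = add(4, 4) = 8
  sig6 = mul(4, 4) = 16
  sig8 = min2(16, 8) = 8

Second demand — change propagation:
  sig1: re-runs because src4 4->-5; new result 1.
  sig2: re-runs because sig1 4->1; src4 4->-5; new result -5.
  sig4: re-runs because sig1 4->1; new result 1.
  sig5: re-runs because sig2 4->-5; src4 4->-5; new result -10.
  sig6: re-runs because sig4 4->1; sig2 4->-5; new result -5.
  sig8: re-runs because sig6 16->-5; sig5 8->-10; new result -10.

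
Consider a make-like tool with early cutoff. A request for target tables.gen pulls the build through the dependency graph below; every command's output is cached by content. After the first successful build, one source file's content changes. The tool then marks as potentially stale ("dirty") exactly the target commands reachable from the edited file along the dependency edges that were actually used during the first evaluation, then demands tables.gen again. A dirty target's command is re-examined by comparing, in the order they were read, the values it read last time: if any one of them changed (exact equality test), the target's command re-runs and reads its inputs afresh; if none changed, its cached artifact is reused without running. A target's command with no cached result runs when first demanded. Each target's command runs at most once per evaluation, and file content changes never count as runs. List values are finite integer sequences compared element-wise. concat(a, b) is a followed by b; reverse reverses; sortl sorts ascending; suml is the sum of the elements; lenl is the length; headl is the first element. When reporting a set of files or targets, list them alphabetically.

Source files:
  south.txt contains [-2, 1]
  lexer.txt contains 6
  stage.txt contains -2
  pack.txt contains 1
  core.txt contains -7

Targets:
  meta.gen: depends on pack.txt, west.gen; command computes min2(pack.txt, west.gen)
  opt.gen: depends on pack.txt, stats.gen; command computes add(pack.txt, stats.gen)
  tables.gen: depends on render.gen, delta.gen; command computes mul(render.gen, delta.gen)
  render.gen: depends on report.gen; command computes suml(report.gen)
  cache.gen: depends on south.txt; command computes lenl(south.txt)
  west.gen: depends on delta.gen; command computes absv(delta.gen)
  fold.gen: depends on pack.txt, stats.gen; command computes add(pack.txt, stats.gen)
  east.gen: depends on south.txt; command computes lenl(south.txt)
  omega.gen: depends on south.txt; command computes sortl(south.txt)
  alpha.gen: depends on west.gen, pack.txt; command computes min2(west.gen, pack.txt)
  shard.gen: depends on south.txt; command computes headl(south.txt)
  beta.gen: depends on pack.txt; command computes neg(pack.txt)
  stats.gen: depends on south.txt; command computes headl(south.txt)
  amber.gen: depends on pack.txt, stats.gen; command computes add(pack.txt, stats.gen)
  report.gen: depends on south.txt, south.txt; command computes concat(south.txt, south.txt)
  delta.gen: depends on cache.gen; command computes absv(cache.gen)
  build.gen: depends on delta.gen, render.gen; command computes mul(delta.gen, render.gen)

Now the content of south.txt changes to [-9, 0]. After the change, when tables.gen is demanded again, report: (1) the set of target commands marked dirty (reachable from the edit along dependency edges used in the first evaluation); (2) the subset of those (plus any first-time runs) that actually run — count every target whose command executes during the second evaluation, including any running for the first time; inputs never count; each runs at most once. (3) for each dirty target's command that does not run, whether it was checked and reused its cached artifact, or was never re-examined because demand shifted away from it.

The edit dirties: cache.gen, delta.gen, render.gen, report.gen, tables.gen.
4 target commands run: cache.gen, render.gen, report.gen, tables.gen.
Cache hits after checking: delta.gen.
Note where the cutoff bites: delta.gen is checked, finds nothing changed, and keeps its cache.

First demand of the output computes:
  cache.gen = lenl([-2, 1]) = 2
  delta.gen = absv(2) = 2
  report.gen = concat([-2, 1], [-2, 1]) = [-2, 1, -2, 1]
  render.gen = suml([-2, 1, -2, 1]) = -2
  tables.gen = mul(-2, 2) = -4

After the edit, cleaning proceeds:
  cache.gen: a read changed (south.txt [-2, 1]->[-9, 0]) — executes, giving 2 — identical to its old value.
  delta.gen: dirty, but its reads are unchanged (cache.gen unchanged); cached 2 stands.
  report.gen: a read changed (south.txt [-2, 1]->[-9, 0]; south.txt [-2, 1]->[-9, 0]) — executes, giving [-9, 0, -9, 0].
  render.gen: a read changed (report.gen [-2, 1, -2, 1]->[-9, 0, -9, 0]) — executes, giving -18.
  tables.gen: a read changed (render.gen -2->-18) — executes, giving -36.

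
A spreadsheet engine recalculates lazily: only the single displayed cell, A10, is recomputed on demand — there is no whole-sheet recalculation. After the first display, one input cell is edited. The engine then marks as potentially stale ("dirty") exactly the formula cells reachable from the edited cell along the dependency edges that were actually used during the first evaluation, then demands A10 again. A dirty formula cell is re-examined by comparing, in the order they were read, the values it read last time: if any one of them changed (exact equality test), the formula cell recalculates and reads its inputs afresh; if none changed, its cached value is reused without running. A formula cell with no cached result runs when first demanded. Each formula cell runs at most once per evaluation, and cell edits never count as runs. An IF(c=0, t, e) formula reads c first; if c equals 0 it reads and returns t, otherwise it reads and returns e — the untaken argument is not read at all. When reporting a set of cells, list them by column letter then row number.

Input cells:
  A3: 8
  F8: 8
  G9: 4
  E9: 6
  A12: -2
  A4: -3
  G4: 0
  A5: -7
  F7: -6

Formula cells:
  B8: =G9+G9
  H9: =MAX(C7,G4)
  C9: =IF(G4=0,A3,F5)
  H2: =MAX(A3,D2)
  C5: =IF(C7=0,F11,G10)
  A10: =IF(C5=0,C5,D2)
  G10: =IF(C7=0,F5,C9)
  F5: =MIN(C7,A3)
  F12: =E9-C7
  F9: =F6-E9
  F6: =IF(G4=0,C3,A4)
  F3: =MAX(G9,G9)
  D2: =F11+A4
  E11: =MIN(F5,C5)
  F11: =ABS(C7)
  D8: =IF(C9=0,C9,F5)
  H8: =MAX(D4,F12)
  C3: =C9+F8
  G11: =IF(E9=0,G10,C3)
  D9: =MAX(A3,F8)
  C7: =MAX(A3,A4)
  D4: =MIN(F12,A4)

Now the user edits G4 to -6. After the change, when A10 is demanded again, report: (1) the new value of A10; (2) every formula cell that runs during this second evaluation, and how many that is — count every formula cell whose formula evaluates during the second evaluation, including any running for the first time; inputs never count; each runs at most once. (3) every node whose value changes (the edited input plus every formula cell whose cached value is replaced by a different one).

First evaluation (everything demanded from the output):
  C7 = MAX(8, -3) = 8
  C9 = IF(G4=0: G4=0 -> then branch A3) = 8
  F11 = ABS(8) = 8
  D2 = 8 + -3 = 5
  G10 = IF(C7=0: C7=8 -> else branch C9) = 8
  C5 = IF(C7=0: C7=8 -> else branch G10) = 8
  A10 = IF(C5=0: C5=8 -> else branch D2) = 5

Propagation after the edit:
  F5: demanded for the first time — runs, produces 8.
  C9: runs — G4 0->-6; result 8 (same value as before).
  G10: checked — values it read are unchanged (C7 unchanged, C9 unchanged); reused cached 8 without running.
  C5: checked — values it read are unchanged (C7 unchanged, G10 unchanged); reused cached 8 without running.
  A10: checked — values it read are unchanged (C5 unchanged, D2 unchanged); reused cached 5 without running.

Key observation: a condition flipped, so demand reaches new nodes — F5 runs for the first time.

New value of A10: 5.
Formula cells that run: C9, F5 — 2 in total.
Values that change: G4.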